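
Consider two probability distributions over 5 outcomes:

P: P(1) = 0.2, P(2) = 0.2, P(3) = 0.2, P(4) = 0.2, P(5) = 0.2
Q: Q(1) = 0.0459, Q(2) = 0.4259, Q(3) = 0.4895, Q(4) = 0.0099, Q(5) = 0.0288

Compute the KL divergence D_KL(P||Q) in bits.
1.3748 bits

D_KL(P||Q) = Σ P(x) log₂(P(x)/Q(x))

Computing term by term:
  P(1)·log₂(P(1)/Q(1)) = 0.2·log₂(0.2/0.0459) = 0.42469
  P(2)·log₂(P(2)/Q(2)) = 0.2·log₂(0.2/0.4259) = -0.21810
  P(3)·log₂(P(3)/Q(3)) = 0.2·log₂(0.2/0.4895) = -0.25826
  P(4)·log₂(P(4)/Q(4)) = 0.2·log₂(0.2/0.0099) = 0.86729
  P(5)·log₂(P(5)/Q(5)) = 0.2·log₂(0.2/0.0288) = 0.55917

D_KL(P||Q) = 0.42469 - 0.21810 - 0.25826 + 0.86729 + 0.55917 = 1.37479 ≈ 1.3748 bits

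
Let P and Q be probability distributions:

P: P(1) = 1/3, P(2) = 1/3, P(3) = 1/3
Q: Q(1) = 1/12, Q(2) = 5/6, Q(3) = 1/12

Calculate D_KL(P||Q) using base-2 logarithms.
0.8927 bits

D_KL(P||Q) = Σ P(x) log₂(P(x)/Q(x))

Computing term by term:
  P(1)·log₂(P(1)/Q(1)) = (1/3)·log₂((1/3)/(1/12)) = 0.66667
  P(2)·log₂(P(2)/Q(2)) = (1/3)·log₂((1/3)/(5/6)) = -0.44064
  P(3)·log₂(P(3)/Q(3)) = (1/3)·log₂((1/3)/(1/12)) = 0.66667

D_KL(P||Q) = 0.66667 - 0.44064 + 0.66667 = 0.89270 ≈ 0.8927 bits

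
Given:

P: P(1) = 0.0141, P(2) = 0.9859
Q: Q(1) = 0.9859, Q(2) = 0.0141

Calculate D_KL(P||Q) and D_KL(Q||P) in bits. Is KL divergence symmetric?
D_KL(P||Q) = 5.9549 bits, D_KL(Q||P) = 5.9549 bits. The two values coincide for this particular pair, but no — KL divergence is not symmetric in general.

D_KL(P||Q) = Σ P(x) log₂(P(x)/Q(x))

Computing term by term:
  P(1)·log₂(P(1)/Q(1)) = 0.0141·log₂(0.0141/0.9859) = -0.08640
  P(2)·log₂(P(2)/Q(2)) = 0.9859·log₂(0.9859/0.0141) = 6.04127

D_KL(P||Q) = -0.08640 + 6.04127 = 5.95487 ≈ 5.9549 bits

D_KL(Q||P) = Σ Q(x) log₂(Q(x)/P(x))

Computing term by term:
  Q(1)·log₂(Q(1)/P(1)) = 0.9859·log₂(0.9859/0.0141) = 6.04127
  Q(2)·log₂(Q(2)/P(2)) = 0.0141·log₂(0.0141/0.9859) = -0.08640

D_KL(Q||P) = 6.04127 - 0.08640 = 5.95487 ≈ 5.9549 bits

These ARE equal here. Q is P with outcomes relabeled (Q(1) = P(2), Q(2) = P(1)) by a relabeling that is its own inverse, so the two sums contain exactly the same terms in a different order. This is a special case — KL divergence is not symmetric in general: D_KL(P||Q) ≠ D_KL(Q||P) for most P, Q.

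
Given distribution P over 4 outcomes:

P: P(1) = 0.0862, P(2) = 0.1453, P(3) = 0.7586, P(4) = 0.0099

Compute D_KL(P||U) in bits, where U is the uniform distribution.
0.9225 bits

U(i) = 1/4 for all i

D_KL(P||U) = Σ P(x) log₂(P(x) / (1/4))
           = Σ P(x) log₂(P(x)) + log₂(4)
           = log₂(4) - H(P)

H(P) = -Σ P(x) log₂(P(x)):
  -P(1)·log₂(P(1)) = -(0.0862)·log₂(0.0862) = 0.30482
  -P(2)·log₂(P(2)) = -(0.1453)·log₂(0.1453) = 0.40435
  -P(3)·log₂(P(3)) = -(0.7586)·log₂(0.7586) = 0.30237
  -P(4)·log₂(P(4)) = -(0.0099)·log₂(0.0099) = 0.06592
H(P) = 0.30482 + 0.40435 + 0.30237 + 0.06592 = 1.07746 bits

log₂(4) = 2.00000 bits

D_KL(P||U) = 2.00000 - 1.07746 = 0.92254 ≈ 0.9225 bits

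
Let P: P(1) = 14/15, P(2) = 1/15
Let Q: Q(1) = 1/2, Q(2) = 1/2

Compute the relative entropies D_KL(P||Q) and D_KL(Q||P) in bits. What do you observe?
D_KL(P||Q) = 0.6466 bits, D_KL(Q||P) = 1.0032 bits. The two directions give different values (D_KL(Q||P) exceeds D_KL(P||Q) by 0.3566 bits): KL divergence is asymmetric.

D_KL(P||Q) = Σ P(x) log₂(P(x)/Q(x))

Computing term by term:
  P(1)·log₂(P(1)/Q(1)) = (14/15)·log₂((14/15)/(1/2)) = 0.84043
  P(2)·log₂(P(2)/Q(2)) = (1/15)·log₂((1/15)/(1/2)) = -0.19379

D_KL(P||Q) = 0.84043 - 0.19379 = 0.64664 ≈ 0.6466 bits

D_KL(Q||P) = Σ Q(x) log₂(Q(x)/P(x))

Computing term by term:
  Q(1)·log₂(Q(1)/P(1)) = (1/2)·log₂((1/2)/(14/15)) = -0.45023
  Q(2)·log₂(Q(2)/P(2)) = (1/2)·log₂((1/2)/(1/15)) = 1.45345

D_KL(Q||P) = -0.45023 + 1.45345 = 1.00322 ≈ 1.0032 bits

These are NOT equal (difference: 0.3566 bits). KL divergence is asymmetric: D_KL(P||Q) ≠ D_KL(Q||P) in general.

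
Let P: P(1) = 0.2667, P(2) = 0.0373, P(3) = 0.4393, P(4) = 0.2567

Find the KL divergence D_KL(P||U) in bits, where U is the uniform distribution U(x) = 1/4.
0.2896 bits

U(i) = 1/4 for all i

D_KL(P||U) = Σ P(x) log₂(P(x) / (1/4))
           = Σ P(x) log₂(P(x)) + log₂(4)
           = log₂(4) - H(P)

H(P) = -Σ P(x) log₂(P(x)):
  -P(1)·log₂(P(1)) = -(0.2667)·log₂(0.2667) = 0.50852
  -P(2)·log₂(P(2)) = -(0.0373)·log₂(0.0373) = 0.17698
  -P(3)·log₂(P(3)) = -(0.4393)·log₂(0.4393) = 0.52133
  -P(4)·log₂(P(4)) = -(0.2567)·log₂(0.2567) = 0.50361
H(P) = 0.50852 + 0.17698 + 0.52133 + 0.50361 = 1.71044 bits

log₂(4) = 2.00000 bits

D_KL(P||U) = 2.00000 - 1.71044 = 0.28956 ≈ 0.2896 bits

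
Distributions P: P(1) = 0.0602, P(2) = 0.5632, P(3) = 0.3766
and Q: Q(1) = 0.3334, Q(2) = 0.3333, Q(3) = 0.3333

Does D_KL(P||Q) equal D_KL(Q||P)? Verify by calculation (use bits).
D_KL(P||Q) = 0.3439 bits, D_KL(Q||P) = 0.5123 bits. No — D_KL(P||Q) ≠ D_KL(Q||P) for this pair.

D_KL(P||Q) = Σ P(x) log₂(P(x)/Q(x))

Computing term by term:
  P(1)·log₂(P(1)/Q(1)) = 0.0602·log₂(0.0602/0.3334) = -0.14866
  P(2)·log₂(P(2)/Q(2)) = 0.5632·log₂(0.5632/0.3333) = 0.42624
  P(3)·log₂(P(3)/Q(3)) = 0.3766·log₂(0.3766/0.3333) = 0.06636

D_KL(P||Q) = -0.14866 + 0.42624 + 0.06636 = 0.34394 ≈ 0.3439 bits

D_KL(Q||P) = Σ Q(x) log₂(Q(x)/P(x))

Computing term by term:
  Q(1)·log₂(Q(1)/P(1)) = 0.3334·log₂(0.3334/0.0602) = 0.82330
  Q(2)·log₂(Q(2)/P(2)) = 0.3333·log₂(0.3333/0.5632) = -0.25225
  Q(3)·log₂(Q(3)/P(3)) = 0.3333·log₂(0.3333/0.3766) = -0.05873

D_KL(Q||P) = 0.82330 - 0.25225 - 0.05873 = 0.51232 ≈ 0.5123 bits

These are NOT equal (difference: 0.1684 bits). KL divergence is asymmetric: D_KL(P||Q) ≠ D_KL(Q||P) in general.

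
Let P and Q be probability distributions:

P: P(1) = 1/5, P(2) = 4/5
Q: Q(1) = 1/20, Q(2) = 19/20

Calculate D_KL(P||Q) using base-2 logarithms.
0.2017 bits

D_KL(P||Q) = Σ P(x) log₂(P(x)/Q(x))

Computing term by term:
  P(1)·log₂(P(1)/Q(1)) = (1/5)·log₂((1/5)/(1/20)) = 0.40000
  P(2)·log₂(P(2)/Q(2)) = (4/5)·log₂((4/5)/(19/20)) = -0.19834

D_KL(P||Q) = 0.40000 - 0.19834 = 0.20166 ≈ 0.2017 bits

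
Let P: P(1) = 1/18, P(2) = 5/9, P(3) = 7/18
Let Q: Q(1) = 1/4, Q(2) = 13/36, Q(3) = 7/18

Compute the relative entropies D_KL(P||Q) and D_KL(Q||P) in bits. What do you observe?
D_KL(P||Q) = 0.2247 bits, D_KL(Q||P) = 0.3181 bits. The two directions give different values (D_KL(Q||P) exceeds D_KL(P||Q) by 0.0934 bits): KL divergence is asymmetric.

D_KL(P||Q) = Σ P(x) log₂(P(x)/Q(x))

Computing term by term:
  P(1)·log₂(P(1)/Q(1)) = (1/18)·log₂((1/18)/(1/4)) = -0.12055
  P(2)·log₂(P(2)/Q(2)) = (5/9)·log₂((5/9)/(13/36)) = 0.34527
  P(3)·log₂(P(3)/Q(3)) = (7/18)·log₂((7/18)/(7/18)) = 0.00000

D_KL(P||Q) = -0.12055 + 0.34527 + 0.00000 = 0.22472 ≈ 0.2247 bits

D_KL(Q||P) = Σ Q(x) log₂(Q(x)/P(x))

Computing term by term:
  Q(1)·log₂(Q(1)/P(1)) = (1/4)·log₂((1/4)/(1/18)) = 0.54248
  Q(2)·log₂(Q(2)/P(2)) = (13/36)·log₂((13/36)/(5/9)) = -0.22443
  Q(3)·log₂(Q(3)/P(3)) = (7/18)·log₂((7/18)/(7/18)) = 0.00000

D_KL(Q||P) = 0.54248 - 0.22443 + 0.00000 = 0.31805 ≈ 0.3181 bits

These are NOT equal (difference: 0.0934 bits). KL divergence is asymmetric: D_KL(P||Q) ≠ D_KL(Q||P) in general.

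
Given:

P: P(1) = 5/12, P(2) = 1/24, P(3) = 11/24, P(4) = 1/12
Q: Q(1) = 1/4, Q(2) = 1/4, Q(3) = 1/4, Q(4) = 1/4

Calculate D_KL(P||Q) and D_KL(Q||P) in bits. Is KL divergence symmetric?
D_KL(P||Q) = 0.4681 bits, D_KL(Q||P) = 0.6396 bits. No, KL divergence is not symmetric.

D_KL(P||Q) = Σ P(x) log₂(P(x)/Q(x))

Computing term by term:
  P(1)·log₂(P(1)/Q(1)) = (5/12)·log₂((5/12)/(1/4)) = 0.30707
  P(2)·log₂(P(2)/Q(2)) = (1/24)·log₂((1/24)/(1/4)) = -0.10771
  P(3)·log₂(P(3)/Q(3)) = (11/24)·log₂((11/24)/(1/4)) = 0.40080
  P(4)·log₂(P(4)/Q(4)) = (1/12)·log₂((1/12)/(1/4)) = -0.13208

D_KL(P||Q) = 0.30707 - 0.10771 + 0.40080 - 0.13208 = 0.46808 ≈ 0.4681 bits

D_KL(Q||P) = Σ Q(x) log₂(Q(x)/P(x))

Computing term by term:
  Q(1)·log₂(Q(1)/P(1)) = (1/4)·log₂((1/4)/(5/12)) = -0.18424
  Q(2)·log₂(Q(2)/P(2)) = (1/4)·log₂((1/4)/(1/24)) = 0.64624
  Q(3)·log₂(Q(3)/P(3)) = (1/4)·log₂((1/4)/(11/24)) = -0.21862
  Q(4)·log₂(Q(4)/P(4)) = (1/4)·log₂((1/4)/(1/12)) = 0.39624

D_KL(Q||P) = -0.18424 + 0.64624 - 0.21862 + 0.39624 = 0.63962 ≈ 0.6396 bits

These are NOT equal (difference: 0.1715 bits). KL divergence is asymmetric: D_KL(P||Q) ≠ D_KL(Q||P) in general.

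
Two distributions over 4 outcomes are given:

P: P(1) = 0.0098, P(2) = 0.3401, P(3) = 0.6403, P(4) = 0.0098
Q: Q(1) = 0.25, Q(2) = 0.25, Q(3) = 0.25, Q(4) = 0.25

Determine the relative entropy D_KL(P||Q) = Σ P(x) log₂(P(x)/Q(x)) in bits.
0.9282 bits

D_KL(P||Q) = Σ P(x) log₂(P(x)/Q(x))

Computing term by term:
  P(1)·log₂(P(1)/Q(1)) = 0.0098·log₂(0.0098/0.25) = -0.04580
  P(2)·log₂(P(2)/Q(2)) = 0.3401·log₂(0.3401/0.25) = 0.15101
  P(3)·log₂(P(3)/Q(3)) = 0.6403·log₂(0.6403/0.25) = 0.86877
  P(4)·log₂(P(4)/Q(4)) = 0.0098·log₂(0.0098/0.25) = -0.04580

D_KL(P||Q) = -0.04580 + 0.15101 + 0.86877 - 0.04580 = 0.92818 ≈ 0.9282 bits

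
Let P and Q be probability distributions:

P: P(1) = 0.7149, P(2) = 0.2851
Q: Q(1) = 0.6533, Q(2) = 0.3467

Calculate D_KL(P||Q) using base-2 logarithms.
0.0125 bits

D_KL(P||Q) = Σ P(x) log₂(P(x)/Q(x))

Computing term by term:
  P(1)·log₂(P(1)/Q(1)) = 0.7149·log₂(0.7149/0.6533) = 0.09293
  P(2)·log₂(P(2)/Q(2)) = 0.2851·log₂(0.2851/0.3467) = -0.08046

D_KL(P||Q) = 0.09293 - 0.08046 = 0.01247 ≈ 0.0125 bits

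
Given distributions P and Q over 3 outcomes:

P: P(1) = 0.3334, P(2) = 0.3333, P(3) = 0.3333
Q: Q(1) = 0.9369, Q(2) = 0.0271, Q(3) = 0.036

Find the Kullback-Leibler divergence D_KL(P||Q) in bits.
1.7799 bits

D_KL(P||Q) = Σ P(x) log₂(P(x)/Q(x))

Computing term by term:
  P(1)·log₂(P(1)/Q(1)) = 0.3334·log₂(0.3334/0.9369) = -0.49698
  P(2)·log₂(P(2)/Q(2)) = 0.3333·log₂(0.3333/0.0271) = 1.20670
  P(3)·log₂(P(3)/Q(3)) = 0.3333·log₂(0.3333/0.036) = 1.07014

D_KL(P||Q) = -0.49698 + 1.20670 + 1.07014 = 1.77986 ≈ 1.7799 bits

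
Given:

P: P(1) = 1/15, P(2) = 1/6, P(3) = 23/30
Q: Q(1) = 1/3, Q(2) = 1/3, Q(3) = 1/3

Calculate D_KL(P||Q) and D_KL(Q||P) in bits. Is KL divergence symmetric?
D_KL(P||Q) = 0.5998 bits, D_KL(Q||P) = 0.7068 bits. No, KL divergence is not symmetric.

D_KL(P||Q) = Σ P(x) log₂(P(x)/Q(x))

Computing term by term:
  P(1)·log₂(P(1)/Q(1)) = (1/15)·log₂((1/15)/(1/3)) = -0.15480
  P(2)·log₂(P(2)/Q(2)) = (1/6)·log₂((1/6)/(1/3)) = -0.16667
  P(3)·log₂(P(3)/Q(3)) = (23/30)·log₂((23/30)/(1/3)) = 0.92125

D_KL(P||Q) = -0.15480 - 0.16667 + 0.92125 = 0.59978 ≈ 0.5998 bits

D_KL(Q||P) = Σ Q(x) log₂(Q(x)/P(x))

Computing term by term:
  Q(1)·log₂(Q(1)/P(1)) = (1/3)·log₂((1/3)/(1/15)) = 0.77398
  Q(2)·log₂(Q(2)/P(2)) = (1/3)·log₂((1/3)/(1/6)) = 0.33333
  Q(3)·log₂(Q(3)/P(3)) = (1/3)·log₂((1/3)/(23/30)) = -0.40054

D_KL(Q||P) = 0.77398 + 0.33333 - 0.40054 = 0.70677 ≈ 0.7068 bits

These are NOT equal (difference: 0.1070 bits). KL divergence is asymmetric: D_KL(P||Q) ≠ D_KL(Q||P) in general.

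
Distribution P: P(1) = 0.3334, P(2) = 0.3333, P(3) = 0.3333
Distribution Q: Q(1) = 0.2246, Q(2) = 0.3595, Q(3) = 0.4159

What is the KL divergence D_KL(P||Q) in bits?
0.0472 bits

D_KL(P||Q) = Σ P(x) log₂(P(x)/Q(x))

Computing term by term:
  P(1)·log₂(P(1)/Q(1)) = 0.3334·log₂(0.3334/0.2246) = 0.19000
  P(2)·log₂(P(2)/Q(2)) = 0.3333·log₂(0.3333/0.3595) = -0.03639
  P(3)·log₂(P(3)/Q(3)) = 0.3333·log₂(0.3333/0.4159) = -0.10646

D_KL(P||Q) = 0.19000 - 0.03639 - 0.10646 = 0.04715 ≈ 0.0472 bits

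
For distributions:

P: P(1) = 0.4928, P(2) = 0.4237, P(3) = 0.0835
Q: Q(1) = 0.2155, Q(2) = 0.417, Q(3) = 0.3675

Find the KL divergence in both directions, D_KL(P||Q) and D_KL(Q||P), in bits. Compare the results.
D_KL(P||Q) = 0.4193 bits, D_KL(Q||P) = 0.5189 bits. D_KL(Q||P) is larger than D_KL(P||Q) by 0.0996 bits; the two directions differ.

D_KL(P||Q) = Σ P(x) log₂(P(x)/Q(x))

Computing term by term:
  P(1)·log₂(P(1)/Q(1)) = 0.4928·log₂(0.4928/0.2155) = 0.58807
  P(2)·log₂(P(2)/Q(2)) = 0.4237·log₂(0.4237/0.417) = 0.00974
  P(3)·log₂(P(3)/Q(3)) = 0.0835·log₂(0.0835/0.3675) = -0.17851

D_KL(P||Q) = 0.58807 + 0.00974 - 0.17851 = 0.41930 ≈ 0.4193 bits

D_KL(Q||P) = Σ Q(x) log₂(Q(x)/P(x))

Computing term by term:
  Q(1)·log₂(Q(1)/P(1)) = 0.2155·log₂(0.2155/0.4928) = -0.25716
  Q(2)·log₂(Q(2)/P(2)) = 0.417·log₂(0.417/0.4237) = -0.00959
  Q(3)·log₂(Q(3)/P(3)) = 0.3675·log₂(0.3675/0.0835) = 0.78568

D_KL(Q||P) = -0.25716 - 0.00959 + 0.78568 = 0.51893 ≈ 0.5189 bits

These are NOT equal (difference: 0.0996 bits). KL divergence is asymmetric: D_KL(P||Q) ≠ D_KL(Q||P) in general.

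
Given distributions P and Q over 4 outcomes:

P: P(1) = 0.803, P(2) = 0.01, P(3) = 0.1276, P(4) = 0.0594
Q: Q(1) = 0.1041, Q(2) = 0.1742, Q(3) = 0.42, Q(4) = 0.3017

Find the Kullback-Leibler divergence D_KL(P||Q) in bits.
1.9670 bits

D_KL(P||Q) = Σ P(x) log₂(P(x)/Q(x))

Computing term by term:
  P(1)·log₂(P(1)/Q(1)) = 0.803·log₂(0.803/0.1041) = 2.36679
  P(2)·log₂(P(2)/Q(2)) = 0.01·log₂(0.01/0.1742) = -0.04123
  P(3)·log₂(P(3)/Q(3)) = 0.1276·log₂(0.1276/0.42) = -0.21931
  P(4)·log₂(P(4)/Q(4)) = 0.0594·log₂(0.0594/0.3017) = -0.13927

D_KL(P||Q) = 2.36679 - 0.04123 - 0.21931 - 0.13927 = 1.96698 ≈ 1.9670 bits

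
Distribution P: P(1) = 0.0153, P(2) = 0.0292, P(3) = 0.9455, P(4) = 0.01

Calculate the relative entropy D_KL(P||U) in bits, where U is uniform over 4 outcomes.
1.6160 bits

U(i) = 1/4 for all i

D_KL(P||U) = Σ P(x) log₂(P(x) / (1/4))
           = Σ P(x) log₂(P(x)) + log₂(4)
           = log₂(4) - H(P)

H(P) = -Σ P(x) log₂(P(x)):
  -P(1)·log₂(P(1)) = -(0.0153)·log₂(0.0153) = 0.09226
  -P(2)·log₂(P(2)) = -(0.0292)·log₂(0.0292) = 0.14886
  -P(3)·log₂(P(3)) = -(0.9455)·log₂(0.9455) = 0.07644
  -P(4)·log₂(P(4)) = -(0.01)·log₂(0.01) = 0.06644
H(P) = 0.09226 + 0.14886 + 0.07644 + 0.06644 = 0.38400 bits

log₂(4) = 2.00000 bits

D_KL(P||U) = 2.00000 - 0.38400 = 1.61600 ≈ 1.6160 bits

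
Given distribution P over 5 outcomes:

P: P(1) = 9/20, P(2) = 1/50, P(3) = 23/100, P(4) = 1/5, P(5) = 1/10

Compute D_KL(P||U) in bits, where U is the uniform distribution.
0.4064 bits

U(i) = 1/5 for all i

D_KL(P||U) = Σ P(x) log₂(P(x) / (1/5))
           = Σ P(x) log₂(P(x)) + log₂(5)
           = log₂(5) - H(P)

H(P) = -Σ P(x) log₂(P(x)):
  -P(1)·log₂(P(1)) = -(9/20)·log₂(9/20) = 0.51840
  -P(2)·log₂(P(2)) = -(1/50)·log₂(1/50) = 0.11288
  -P(3)·log₂(P(3)) = -(23/100)·log₂(23/100) = 0.48767
  -P(4)·log₂(P(4)) = -(1/5)·log₂(1/5) = 0.46439
  -P(5)·log₂(P(5)) = -(1/10)·log₂(1/10) = 0.33219
H(P) = 0.51840 + 0.11288 + 0.48767 + 0.46439 + 0.33219 = 1.91553 bits

log₂(5) = 2.32193 bits

D_KL(P||U) = 2.32193 - 1.91553 = 0.40640 ≈ 0.4064 bits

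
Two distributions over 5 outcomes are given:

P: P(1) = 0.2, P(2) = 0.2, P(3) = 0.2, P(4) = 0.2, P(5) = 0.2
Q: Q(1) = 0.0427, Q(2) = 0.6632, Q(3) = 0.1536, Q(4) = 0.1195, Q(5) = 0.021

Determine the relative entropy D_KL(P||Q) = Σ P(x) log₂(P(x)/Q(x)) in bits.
0.9747 bits

D_KL(P||Q) = Σ P(x) log₂(P(x)/Q(x))

Computing term by term:
  P(1)·log₂(P(1)/Q(1)) = 0.2·log₂(0.2/0.0427) = 0.44554
  P(2)·log₂(P(2)/Q(2)) = 0.2·log₂(0.2/0.6632) = -0.34589
  P(3)·log₂(P(3)/Q(3)) = 0.2·log₂(0.2/0.1536) = 0.07616
  P(4)·log₂(P(4)/Q(4)) = 0.2·log₂(0.2/0.1195) = 0.14860
  P(5)·log₂(P(5)/Q(5)) = 0.2·log₂(0.2/0.021) = 0.65031

D_KL(P||Q) = 0.44554 - 0.34589 + 0.07616 + 0.14860 + 0.65031 = 0.97472 ≈ 0.9747 bits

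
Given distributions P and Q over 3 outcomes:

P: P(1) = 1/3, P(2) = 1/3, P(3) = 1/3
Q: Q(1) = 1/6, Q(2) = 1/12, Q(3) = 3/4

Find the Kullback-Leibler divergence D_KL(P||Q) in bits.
0.6100 bits

D_KL(P||Q) = Σ P(x) log₂(P(x)/Q(x))

Computing term by term:
  P(1)·log₂(P(1)/Q(1)) = (1/3)·log₂((1/3)/(1/6)) = 0.33333
  P(2)·log₂(P(2)/Q(2)) = (1/3)·log₂((1/3)/(1/12)) = 0.66667
  P(3)·log₂(P(3)/Q(3)) = (1/3)·log₂((1/3)/(3/4)) = -0.38998

D_KL(P||Q) = 0.33333 + 0.66667 - 0.38998 = 0.61002 ≈ 0.6100 bits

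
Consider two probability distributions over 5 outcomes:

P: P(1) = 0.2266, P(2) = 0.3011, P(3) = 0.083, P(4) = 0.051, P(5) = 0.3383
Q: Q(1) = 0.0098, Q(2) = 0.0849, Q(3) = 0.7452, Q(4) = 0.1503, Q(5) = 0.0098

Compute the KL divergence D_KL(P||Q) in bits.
2.9629 bits

D_KL(P||Q) = Σ P(x) log₂(P(x)/Q(x))

Computing term by term:
  P(1)·log₂(P(1)/Q(1)) = 0.2266·log₂(0.2266/0.0098) = 1.02677
  P(2)·log₂(P(2)/Q(2)) = 0.3011·log₂(0.3011/0.0849) = 0.54993
  P(3)·log₂(P(3)/Q(3)) = 0.083·log₂(0.083/0.7452) = -0.26281
  P(4)·log₂(P(4)/Q(4)) = 0.051·log₂(0.051/0.1503) = -0.07952
  P(5)·log₂(P(5)/Q(5)) = 0.3383·log₂(0.3383/0.0098) = 1.72850

D_KL(P||Q) = 1.02677 + 0.54993 - 0.26281 - 0.07952 + 1.72850 = 2.96287 ≈ 2.9629 bits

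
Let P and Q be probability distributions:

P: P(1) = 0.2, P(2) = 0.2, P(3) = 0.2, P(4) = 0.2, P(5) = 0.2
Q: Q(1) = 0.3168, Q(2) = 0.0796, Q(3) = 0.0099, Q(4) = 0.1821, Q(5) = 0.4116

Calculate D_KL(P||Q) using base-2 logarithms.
0.8192 bits

D_KL(P||Q) = Σ P(x) log₂(P(x)/Q(x))

Computing term by term:
  P(1)·log₂(P(1)/Q(1)) = 0.2·log₂(0.2/0.3168) = -0.13271
  P(2)·log₂(P(2)/Q(2)) = 0.2·log₂(0.2/0.0796) = 0.26583
  P(3)·log₂(P(3)/Q(3)) = 0.2·log₂(0.2/0.0099) = 0.86729
  P(4)·log₂(P(4)/Q(4)) = 0.2·log₂(0.2/0.1821) = 0.02705
  P(5)·log₂(P(5)/Q(5)) = 0.2·log₂(0.2/0.4116) = -0.20825

D_KL(P||Q) = -0.13271 + 0.26583 + 0.86729 + 0.02705 - 0.20825 = 0.81921 ≈ 0.8192 bits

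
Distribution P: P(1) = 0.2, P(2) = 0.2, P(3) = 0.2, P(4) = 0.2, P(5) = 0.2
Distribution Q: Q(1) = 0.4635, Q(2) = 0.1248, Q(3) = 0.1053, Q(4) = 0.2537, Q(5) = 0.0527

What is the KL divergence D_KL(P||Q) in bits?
0.3949 bits

D_KL(P||Q) = Σ P(x) log₂(P(x)/Q(x))

Computing term by term:
  P(1)·log₂(P(1)/Q(1)) = 0.2·log₂(0.2/0.4635) = -0.24251
  P(2)·log₂(P(2)/Q(2)) = 0.2·log₂(0.2/0.1248) = 0.13608
  P(3)·log₂(P(3)/Q(3)) = 0.2·log₂(0.2/0.1053) = 0.18510
  P(4)·log₂(P(4)/Q(4)) = 0.2·log₂(0.2/0.2537) = -0.06862
  P(5)·log₂(P(5)/Q(5)) = 0.2·log₂(0.2/0.0527) = 0.38483

D_KL(P||Q) = -0.24251 + 0.13608 + 0.18510 - 0.06862 + 0.38483 = 0.39488 ≈ 0.3949 bits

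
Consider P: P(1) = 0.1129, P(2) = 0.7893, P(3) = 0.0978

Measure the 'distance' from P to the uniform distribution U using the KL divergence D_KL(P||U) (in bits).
0.6322 bits

U(i) = 1/3 for all i

D_KL(P||U) = Σ P(x) log₂(P(x) / (1/3))
           = Σ P(x) log₂(P(x)) + log₂(3)
           = log₂(3) - H(P)

H(P) = -Σ P(x) log₂(P(x)):
  -P(1)·log₂(P(1)) = -(0.1129)·log₂(0.1129) = 0.35528
  -P(2)·log₂(P(2)) = -(0.7893)·log₂(0.7893) = 0.26943
  -P(3)·log₂(P(3)) = -(0.0978)·log₂(0.0978) = 0.32802
H(P) = 0.35528 + 0.26943 + 0.32802 = 0.95273 bits

log₂(3) = 1.58496 bits

D_KL(P||U) = 1.58496 - 0.95273 = 0.63223 ≈ 0.6322 bits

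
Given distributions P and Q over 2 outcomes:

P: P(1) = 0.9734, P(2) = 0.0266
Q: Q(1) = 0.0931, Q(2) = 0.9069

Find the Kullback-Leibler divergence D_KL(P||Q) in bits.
3.1607 bits

D_KL(P||Q) = Σ P(x) log₂(P(x)/Q(x))

Computing term by term:
  P(1)·log₂(P(1)/Q(1)) = 0.9734·log₂(0.9734/0.0931) = 3.29611
  P(2)·log₂(P(2)/Q(2)) = 0.0266·log₂(0.0266/0.9069) = -0.13543

D_KL(P||Q) = 3.29611 - 0.13543 = 3.16068 ≈ 3.1607 bits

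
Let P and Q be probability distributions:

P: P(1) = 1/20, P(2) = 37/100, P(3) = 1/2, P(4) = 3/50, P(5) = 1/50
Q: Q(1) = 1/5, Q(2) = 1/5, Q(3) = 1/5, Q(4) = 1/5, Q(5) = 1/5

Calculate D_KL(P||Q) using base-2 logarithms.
0.7187 bits

D_KL(P||Q) = Σ P(x) log₂(P(x)/Q(x))

Computing term by term:
  P(1)·log₂(P(1)/Q(1)) = (1/20)·log₂((1/20)/(1/5)) = -0.10000
  P(2)·log₂(P(2)/Q(2)) = (37/100)·log₂((37/100)/(1/5)) = 0.32838
  P(3)·log₂(P(3)/Q(3)) = (1/2)·log₂((1/2)/(1/5)) = 0.66096
  P(4)·log₂(P(4)/Q(4)) = (3/50)·log₂((3/50)/(1/5)) = -0.10422
  P(5)·log₂(P(5)/Q(5)) = (1/50)·log₂((1/50)/(1/5)) = -0.06644

D_KL(P||Q) = -0.10000 + 0.32838 + 0.66096 - 0.10422 - 0.06644 = 0.71868 ≈ 0.7187 bits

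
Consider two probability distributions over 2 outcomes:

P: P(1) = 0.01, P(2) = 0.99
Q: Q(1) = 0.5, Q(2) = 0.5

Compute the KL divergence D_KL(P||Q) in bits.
0.9192 bits

D_KL(P||Q) = Σ P(x) log₂(P(x)/Q(x))

Computing term by term:
  P(1)·log₂(P(1)/Q(1)) = 0.01·log₂(0.01/0.5) = -0.05644
  P(2)·log₂(P(2)/Q(2)) = 0.99·log₂(0.99/0.5) = 0.97565

D_KL(P||Q) = -0.05644 + 0.97565 = 0.91921 ≈ 0.9192 bits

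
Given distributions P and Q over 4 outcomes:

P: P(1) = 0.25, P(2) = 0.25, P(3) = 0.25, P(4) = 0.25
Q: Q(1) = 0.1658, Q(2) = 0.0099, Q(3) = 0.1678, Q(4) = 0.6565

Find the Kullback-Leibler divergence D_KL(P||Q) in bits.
1.1083 bits

D_KL(P||Q) = Σ P(x) log₂(P(x)/Q(x))

Computing term by term:
  P(1)·log₂(P(1)/Q(1)) = 0.25·log₂(0.25/0.1658) = 0.14812
  P(2)·log₂(P(2)/Q(2)) = 0.25·log₂(0.25/0.0099) = 1.16459
  P(3)·log₂(P(3)/Q(3)) = 0.25·log₂(0.25/0.1678) = 0.14380
  P(4)·log₂(P(4)/Q(4)) = 0.25·log₂(0.25/0.6565) = -0.34822

D_KL(P||Q) = 0.14812 + 1.16459 + 0.14380 - 0.34822 = 1.10829 ≈ 1.1083 bits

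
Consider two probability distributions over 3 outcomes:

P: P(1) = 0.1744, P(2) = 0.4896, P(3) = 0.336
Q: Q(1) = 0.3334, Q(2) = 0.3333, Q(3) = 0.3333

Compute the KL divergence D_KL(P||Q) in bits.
0.1125 bits

D_KL(P||Q) = Σ P(x) log₂(P(x)/Q(x))

Computing term by term:
  P(1)·log₂(P(1)/Q(1)) = 0.1744·log₂(0.1744/0.3334) = -0.16304
  P(2)·log₂(P(2)/Q(2)) = 0.4896·log₂(0.4896/0.3333) = 0.27162
  P(3)·log₂(P(3)/Q(3)) = 0.336·log₂(0.336/0.3333) = 0.00391

D_KL(P||Q) = -0.16304 + 0.27162 + 0.00391 = 0.11249 ≈ 0.1125 bits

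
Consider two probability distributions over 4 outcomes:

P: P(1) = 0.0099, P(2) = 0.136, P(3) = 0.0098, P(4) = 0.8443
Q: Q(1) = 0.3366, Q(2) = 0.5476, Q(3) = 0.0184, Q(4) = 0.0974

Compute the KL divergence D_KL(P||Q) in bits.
2.2981 bits

D_KL(P||Q) = Σ P(x) log₂(P(x)/Q(x))

Computing term by term:
  P(1)·log₂(P(1)/Q(1)) = 0.0099·log₂(0.0099/0.3366) = -0.05037
  P(2)·log₂(P(2)/Q(2)) = 0.136·log₂(0.136/0.5476) = -0.27329
  P(3)·log₂(P(3)/Q(3)) = 0.0098·log₂(0.0098/0.0184) = -0.00891
  P(4)·log₂(P(4)/Q(4)) = 0.8443·log₂(0.8443/0.0974) = 2.63064

D_KL(P||Q) = -0.05037 - 0.27329 - 0.00891 + 2.63064 = 2.29807 ≈ 2.2981 bits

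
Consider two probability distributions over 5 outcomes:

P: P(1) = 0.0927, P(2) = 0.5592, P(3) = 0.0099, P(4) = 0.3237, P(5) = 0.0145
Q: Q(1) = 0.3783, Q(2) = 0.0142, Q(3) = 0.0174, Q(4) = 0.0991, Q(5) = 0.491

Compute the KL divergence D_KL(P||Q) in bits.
3.2464 bits

D_KL(P||Q) = Σ P(x) log₂(P(x)/Q(x))

Computing term by term:
  P(1)·log₂(P(1)/Q(1)) = 0.0927·log₂(0.0927/0.3783) = -0.18808
  P(2)·log₂(P(2)/Q(2)) = 0.5592·log₂(0.5592/0.0142) = 2.96343
  P(3)·log₂(P(3)/Q(3)) = 0.0099·log₂(0.0099/0.0174) = -0.00805
  P(4)·log₂(P(4)/Q(4)) = 0.3237·log₂(0.3237/0.0991) = 0.55278
  P(5)·log₂(P(5)/Q(5)) = 0.0145·log₂(0.0145/0.491) = -0.07368

D_KL(P||Q) = -0.18808 + 2.96343 - 0.00805 + 0.55278 - 0.07368 = 3.24640 ≈ 3.2464 bits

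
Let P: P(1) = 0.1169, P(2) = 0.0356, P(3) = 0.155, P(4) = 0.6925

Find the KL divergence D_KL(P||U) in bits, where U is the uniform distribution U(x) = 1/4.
0.6827 bits

U(i) = 1/4 for all i

D_KL(P||U) = Σ P(x) log₂(P(x) / (1/4))
           = Σ P(x) log₂(P(x)) + log₂(4)
           = log₂(4) - H(P)

H(P) = -Σ P(x) log₂(P(x)):
  -P(1)·log₂(P(1)) = -(0.1169)·log₂(0.1169) = 0.36200
  -P(2)·log₂(P(2)) = -(0.0356)·log₂(0.0356) = 0.17131
  -P(3)·log₂(P(3)) = -(0.155)·log₂(0.155) = 0.41690
  -P(4)·log₂(P(4)) = -(0.6925)·log₂(0.6925) = 0.36710
H(P) = 0.36200 + 0.17131 + 0.41690 + 0.36710 = 1.31731 bits

log₂(4) = 2.00000 bits

D_KL(P||U) = 2.00000 - 1.31731 = 0.68269 ≈ 0.6827 bits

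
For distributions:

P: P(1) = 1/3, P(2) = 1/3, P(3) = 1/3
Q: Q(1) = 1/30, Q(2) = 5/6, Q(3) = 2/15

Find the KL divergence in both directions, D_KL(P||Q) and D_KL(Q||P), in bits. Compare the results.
D_KL(P||Q) = 1.1073 bits, D_KL(Q||P) = 0.8146 bits. D_KL(P||Q) is larger than D_KL(Q||P) by 0.2927 bits; the two directions differ.

D_KL(P||Q) = Σ P(x) log₂(P(x)/Q(x))

Computing term by term:
  P(1)·log₂(P(1)/Q(1)) = (1/3)·log₂((1/3)/(1/30)) = 1.10731
  P(2)·log₂(P(2)/Q(2)) = (1/3)·log₂((1/3)/(5/6)) = -0.44064
  P(3)·log₂(P(3)/Q(3)) = (1/3)·log₂((1/3)/(2/15)) = 0.44064

D_KL(P||Q) = 1.10731 - 0.44064 + 0.44064 = 1.10731 ≈ 1.1073 bits

D_KL(Q||P) = Σ Q(x) log₂(Q(x)/P(x))

Computing term by term:
  Q(1)·log₂(Q(1)/P(1)) = (1/30)·log₂((1/30)/(1/3)) = -0.11073
  Q(2)·log₂(Q(2)/P(2)) = (5/6)·log₂((5/6)/(1/3)) = 1.10161
  Q(3)·log₂(Q(3)/P(3)) = (2/15)·log₂((2/15)/(1/3)) = -0.17626

D_KL(Q||P) = -0.11073 + 1.10161 - 0.17626 = 0.81462 ≈ 0.8146 bits

These are NOT equal (difference: 0.2927 bits). KL divergence is asymmetric: D_KL(P||Q) ≠ D_KL(Q||P) in general.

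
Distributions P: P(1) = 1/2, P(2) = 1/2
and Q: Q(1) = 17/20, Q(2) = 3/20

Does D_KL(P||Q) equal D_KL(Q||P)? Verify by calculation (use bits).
D_KL(P||Q) = 0.4857 bits, D_KL(Q||P) = 0.3902 bits. No — D_KL(P||Q) ≠ D_KL(Q||P) for this pair.

D_KL(P||Q) = Σ P(x) log₂(P(x)/Q(x))

Computing term by term:
  P(1)·log₂(P(1)/Q(1)) = (1/2)·log₂((1/2)/(17/20)) = -0.38277
  P(2)·log₂(P(2)/Q(2)) = (1/2)·log₂((1/2)/(3/20)) = 0.86848

D_KL(P||Q) = -0.38277 + 0.86848 = 0.48571 ≈ 0.4857 bits

D_KL(Q||P) = Σ Q(x) log₂(Q(x)/P(x))

Computing term by term:
  Q(1)·log₂(Q(1)/P(1)) = (17/20)·log₂((17/20)/(1/2)) = 0.65070
  Q(2)·log₂(Q(2)/P(2)) = (3/20)·log₂((3/20)/(1/2)) = -0.26054

D_KL(Q||P) = 0.65070 - 0.26054 = 0.39016 ≈ 0.3902 bits

These are NOT equal (difference: 0.0955 bits). KL divergence is asymmetric: D_KL(P||Q) ≠ D_KL(Q||P) in general.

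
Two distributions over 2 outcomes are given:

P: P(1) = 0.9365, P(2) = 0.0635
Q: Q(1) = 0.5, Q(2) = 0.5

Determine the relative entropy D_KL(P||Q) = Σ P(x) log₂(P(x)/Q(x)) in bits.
0.6588 bits

D_KL(P||Q) = Σ P(x) log₂(P(x)/Q(x))

Computing term by term:
  P(1)·log₂(P(1)/Q(1)) = 0.9365·log₂(0.9365/0.5) = 0.84786
  P(2)·log₂(P(2)/Q(2)) = 0.0635·log₂(0.0635/0.5) = -0.18905

D_KL(P||Q) = 0.84786 - 0.18905 = 0.65881 ≈ 0.6588 bits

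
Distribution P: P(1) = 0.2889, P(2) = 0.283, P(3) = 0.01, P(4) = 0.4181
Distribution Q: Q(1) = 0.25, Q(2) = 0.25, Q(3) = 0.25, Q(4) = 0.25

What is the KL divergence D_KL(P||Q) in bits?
0.3747 bits

D_KL(P||Q) = Σ P(x) log₂(P(x)/Q(x))

Computing term by term:
  P(1)·log₂(P(1)/Q(1)) = 0.2889·log₂(0.2889/0.25) = 0.06028
  P(2)·log₂(P(2)/Q(2)) = 0.283·log₂(0.283/0.25) = 0.05062
  P(3)·log₂(P(3)/Q(3)) = 0.01·log₂(0.01/0.25) = -0.04644
  P(4)·log₂(P(4)/Q(4)) = 0.4181·log₂(0.4181/0.25) = 0.31020

D_KL(P||Q) = 0.06028 + 0.05062 - 0.04644 + 0.31020 = 0.37466 ≈ 0.3747 bits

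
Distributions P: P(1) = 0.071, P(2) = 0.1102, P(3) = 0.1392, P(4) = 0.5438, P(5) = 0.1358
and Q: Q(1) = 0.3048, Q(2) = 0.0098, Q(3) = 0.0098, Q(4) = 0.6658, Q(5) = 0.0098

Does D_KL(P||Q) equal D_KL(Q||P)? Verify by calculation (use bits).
D_KL(P||Q) = 1.1246 bits, D_KL(Q||P) = 0.7262 bits. No — D_KL(P||Q) ≠ D_KL(Q||P) for this pair.

D_KL(P||Q) = Σ P(x) log₂(P(x)/Q(x))

Computing term by term:
  P(1)·log₂(P(1)/Q(1)) = 0.071·log₂(0.071/0.3048) = -0.14924
  P(2)·log₂(P(2)/Q(2)) = 0.1102·log₂(0.1102/0.0098) = 0.38473
  P(3)·log₂(P(3)/Q(3)) = 0.1392·log₂(0.1392/0.0098) = 0.53289
  P(4)·log₂(P(4)/Q(4)) = 0.5438·log₂(0.5438/0.6658) = -0.15880
  P(5)·log₂(P(5)/Q(5)) = 0.1358·log₂(0.1358/0.0098) = 0.51503

D_KL(P||Q) = -0.14924 + 0.38473 + 0.53289 - 0.15880 + 0.51503 = 1.12461 ≈ 1.1246 bits

D_KL(Q||P) = Σ Q(x) log₂(Q(x)/P(x))

Computing term by term:
  Q(1)·log₂(Q(1)/P(1)) = 0.3048·log₂(0.3048/0.071) = 0.64068
  Q(2)·log₂(Q(2)/P(2)) = 0.0098·log₂(0.0098/0.1102) = -0.03421
  Q(3)·log₂(Q(3)/P(3)) = 0.0098·log₂(0.0098/0.1392) = -0.03752
  Q(4)·log₂(Q(4)/P(4)) = 0.6658·log₂(0.6658/0.5438) = 0.19442
  Q(5)·log₂(Q(5)/P(5)) = 0.0098·log₂(0.0098/0.1358) = -0.03717

D_KL(Q||P) = 0.64068 - 0.03421 - 0.03752 + 0.19442 - 0.03717 = 0.72620 ≈ 0.7262 bits

These are NOT equal (difference: 0.3984 bits). KL divergence is asymmetric: D_KL(P||Q) ≠ D_KL(Q||P) in general.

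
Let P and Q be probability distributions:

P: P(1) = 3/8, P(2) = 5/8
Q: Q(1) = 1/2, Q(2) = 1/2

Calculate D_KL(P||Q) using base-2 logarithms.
0.0456 bits

D_KL(P||Q) = Σ P(x) log₂(P(x)/Q(x))

Computing term by term:
  P(1)·log₂(P(1)/Q(1)) = (3/8)·log₂((3/8)/(1/2)) = -0.15564
  P(2)·log₂(P(2)/Q(2)) = (5/8)·log₂((5/8)/(1/2)) = 0.20121

D_KL(P||Q) = -0.15564 + 0.20121 = 0.04557 ≈ 0.0456 bits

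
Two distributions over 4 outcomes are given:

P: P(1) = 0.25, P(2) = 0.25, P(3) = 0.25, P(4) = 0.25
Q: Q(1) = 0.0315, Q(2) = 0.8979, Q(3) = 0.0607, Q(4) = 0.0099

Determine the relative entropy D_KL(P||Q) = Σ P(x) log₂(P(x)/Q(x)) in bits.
1.9611 bits

D_KL(P||Q) = Σ P(x) log₂(P(x)/Q(x))

Computing term by term:
  P(1)·log₂(P(1)/Q(1)) = 0.25·log₂(0.25/0.0315) = 0.74713
  P(2)·log₂(P(2)/Q(2)) = 0.25·log₂(0.25/0.8979) = -0.46116
  P(3)·log₂(P(3)/Q(3)) = 0.25·log₂(0.25/0.0607) = 0.51054
  P(4)·log₂(P(4)/Q(4)) = 0.25·log₂(0.25/0.0099) = 1.16459

D_KL(P||Q) = 0.74713 - 0.46116 + 0.51054 + 1.16459 = 1.96110 ≈ 1.9611 bits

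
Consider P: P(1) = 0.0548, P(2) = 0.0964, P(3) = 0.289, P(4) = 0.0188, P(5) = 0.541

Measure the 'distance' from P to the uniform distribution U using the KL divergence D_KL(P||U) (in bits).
0.6622 bits

U(i) = 1/5 for all i

D_KL(P||U) = Σ P(x) log₂(P(x) / (1/5))
           = Σ P(x) log₂(P(x)) + log₂(5)
           = log₂(5) - H(P)

H(P) = -Σ P(x) log₂(P(x)):
  -P(1)·log₂(P(1)) = -(0.0548)·log₂(0.0548) = 0.22959
  -P(2)·log₂(P(2)) = -(0.0964)·log₂(0.0964) = 0.32533
  -P(3)·log₂(P(3)) = -(0.289)·log₂(0.289) = 0.51756
  -P(4)·log₂(P(4)) = -(0.0188)·log₂(0.0188) = 0.10778
  -P(5)·log₂(P(5)) = -(0.541)·log₂(0.541) = 0.47949
H(P) = 0.22959 + 0.32533 + 0.51756 + 0.10778 + 0.47949 = 1.65975 bits

log₂(5) = 2.32193 bits

D_KL(P||U) = 2.32193 - 1.65975 = 0.66218 ≈ 0.6622 bits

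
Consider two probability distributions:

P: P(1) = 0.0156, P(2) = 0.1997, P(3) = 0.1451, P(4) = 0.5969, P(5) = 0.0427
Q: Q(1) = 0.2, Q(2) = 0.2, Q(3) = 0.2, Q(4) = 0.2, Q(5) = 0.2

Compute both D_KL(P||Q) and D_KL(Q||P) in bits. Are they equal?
D_KL(P||Q) = 0.7215 bits, D_KL(Q||P) = 0.9591 bits. No, they are not equal.

D_KL(P||Q) = Σ P(x) log₂(P(x)/Q(x))

Computing term by term:
  P(1)·log₂(P(1)/Q(1)) = 0.0156·log₂(0.0156/0.2) = -0.05741
  P(2)·log₂(P(2)/Q(2)) = 0.1997·log₂(0.1997/0.2) = -0.00043
  P(3)·log₂(P(3)/Q(3)) = 0.1451·log₂(0.1451/0.2) = -0.06717
  P(4)·log₂(P(4)/Q(4)) = 0.5969·log₂(0.5969/0.2) = 0.94160
  P(5)·log₂(P(5)/Q(5)) = 0.0427·log₂(0.0427/0.2) = -0.09512

D_KL(P||Q) = -0.05741 - 0.00043 - 0.06717 + 0.94160 - 0.09512 = 0.72147 ≈ 0.7215 bits

D_KL(Q||P) = Σ Q(x) log₂(Q(x)/P(x))

Computing term by term:
  Q(1)·log₂(Q(1)/P(1)) = 0.2·log₂(0.2/0.0156) = 0.73608
  Q(2)·log₂(Q(2)/P(2)) = 0.2·log₂(0.2/0.1997) = 0.00043
  Q(3)·log₂(Q(3)/P(3)) = 0.2·log₂(0.2/0.1451) = 0.09259
  Q(4)·log₂(Q(4)/P(4)) = 0.2·log₂(0.2/0.5969) = -0.31550
  Q(5)·log₂(Q(5)/P(5)) = 0.2·log₂(0.2/0.0427) = 0.44554

D_KL(Q||P) = 0.73608 + 0.00043 + 0.09259 - 0.31550 + 0.44554 = 0.95914 ≈ 0.9591 bits

These are NOT equal (difference: 0.2376 bits). KL divergence is asymmetric: D_KL(P||Q) ≠ D_KL(Q||P) in general.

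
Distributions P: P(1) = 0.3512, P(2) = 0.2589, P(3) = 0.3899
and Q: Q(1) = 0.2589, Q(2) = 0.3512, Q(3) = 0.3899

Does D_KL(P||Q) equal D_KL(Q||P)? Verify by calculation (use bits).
D_KL(P||Q) = 0.0406 bits, D_KL(Q||P) = 0.0406 bits. Yes — for this pair D_KL(P||Q) = D_KL(Q||P).

D_KL(P||Q) = Σ P(x) log₂(P(x)/Q(x))

Computing term by term:
  P(1)·log₂(P(1)/Q(1)) = 0.3512·log₂(0.3512/0.2589) = 0.15449
  P(2)·log₂(P(2)/Q(2)) = 0.2589·log₂(0.2589/0.3512) = -0.11389
  P(3)·log₂(P(3)/Q(3)) = 0.3899·log₂(0.3899/0.3899) = 0.00000

D_KL(P||Q) = 0.15449 - 0.11389 + 0.00000 = 0.04060 ≈ 0.0406 bits

D_KL(Q||P) = Σ Q(x) log₂(Q(x)/P(x))

Computing term by term:
  Q(1)·log₂(Q(1)/P(1)) = 0.2589·log₂(0.2589/0.3512) = -0.11389
  Q(2)·log₂(Q(2)/P(2)) = 0.3512·log₂(0.3512/0.2589) = 0.15449
  Q(3)·log₂(Q(3)/P(3)) = 0.3899·log₂(0.3899/0.3899) = 0.00000

D_KL(Q||P) = -0.11389 + 0.15449 + 0.00000 = 0.04060 ≈ 0.0406 bits

These ARE equal here. Q is P with outcomes relabeled (Q(1) = P(2), Q(2) = P(1)) by a relabeling that is its own inverse, so the two sums contain exactly the same terms in a different order. This is a special case — KL divergence is not symmetric in general: D_KL(P||Q) ≠ D_KL(Q||P) for most P, Q.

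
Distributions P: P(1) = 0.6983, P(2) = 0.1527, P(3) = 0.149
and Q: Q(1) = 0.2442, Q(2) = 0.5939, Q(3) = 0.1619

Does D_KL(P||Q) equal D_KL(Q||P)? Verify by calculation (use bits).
D_KL(P||Q) = 0.7414 bits, D_KL(Q||P) = 0.8130 bits. No — D_KL(P||Q) ≠ D_KL(Q||P) for this pair.

D_KL(P||Q) = Σ P(x) log₂(P(x)/Q(x))

Computing term by term:
  P(1)·log₂(P(1)/Q(1)) = 0.6983·log₂(0.6983/0.2442) = 1.05847
  P(2)·log₂(P(2)/Q(2)) = 0.1527·log₂(0.1527/0.5939) = -0.29922
  P(3)·log₂(P(3)/Q(3)) = 0.149·log₂(0.149/0.1619) = -0.01785

D_KL(P||Q) = 1.05847 - 0.29922 - 0.01785 = 0.74140 ≈ 0.7414 bits

D_KL(Q||P) = Σ Q(x) log₂(Q(x)/P(x))

Computing term by term:
  Q(1)·log₂(Q(1)/P(1)) = 0.2442·log₂(0.2442/0.6983) = -0.37015
  Q(2)·log₂(Q(2)/P(2)) = 0.5939·log₂(0.5939/0.1527) = 1.16376
  Q(3)·log₂(Q(3)/P(3)) = 0.1619·log₂(0.1619/0.149) = 0.01939

D_KL(Q||P) = -0.37015 + 1.16376 + 0.01939 = 0.81300 ≈ 0.8130 bits

These are NOT equal (difference: 0.0716 bits). KL divergence is asymmetric: D_KL(P||Q) ≠ D_KL(Q||P) in general.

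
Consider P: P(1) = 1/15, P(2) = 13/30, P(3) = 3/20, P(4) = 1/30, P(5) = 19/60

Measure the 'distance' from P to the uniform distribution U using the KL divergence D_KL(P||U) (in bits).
0.4392 bits

U(i) = 1/5 for all i

D_KL(P||U) = Σ P(x) log₂(P(x) / (1/5))
           = Σ P(x) log₂(P(x)) + log₂(5)
           = log₂(5) - H(P)

H(P) = -Σ P(x) log₂(P(x)):
  -P(1)·log₂(P(1)) = -(1/15)·log₂(1/15) = 0.26046
  -P(2)·log₂(P(2)) = -(13/30)·log₂(13/30) = 0.52280
  -P(3)·log₂(P(3)) = -(3/20)·log₂(3/20) = 0.41054
  -P(4)·log₂(P(4)) = -(1/30)·log₂(1/30) = 0.16356
  -P(5)·log₂(P(5)) = -(19/60)·log₂(19/60) = 0.52534
H(P) = 0.26046 + 0.52280 + 0.41054 + 0.16356 + 0.52534 = 1.88270 bits

log₂(5) = 2.32193 bits

D_KL(P||U) = 2.32193 - 1.88270 = 0.43923 ≈ 0.4392 bits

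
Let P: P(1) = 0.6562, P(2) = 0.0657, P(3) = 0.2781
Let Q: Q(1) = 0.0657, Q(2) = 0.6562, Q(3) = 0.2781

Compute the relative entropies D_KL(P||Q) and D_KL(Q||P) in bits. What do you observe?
D_KL(P||Q) = 1.9606 bits, D_KL(Q||P) = 1.9606 bits. The two directions give the same value here, because Q is a self-inverse relabeling of P; in general KL divergence is asymmetric.

D_KL(P||Q) = Σ P(x) log₂(P(x)/Q(x))

Computing term by term:
  P(1)·log₂(P(1)/Q(1)) = 0.6562·log₂(0.6562/0.0657) = 2.17870
  P(2)·log₂(P(2)/Q(2)) = 0.0657·log₂(0.0657/0.6562) = -0.21814
  P(3)·log₂(P(3)/Q(3)) = 0.2781·log₂(0.2781/0.2781) = 0.00000

D_KL(P||Q) = 2.17870 - 0.21814 + 0.00000 = 1.96056 ≈ 1.9606 bits

D_KL(Q||P) = Σ Q(x) log₂(Q(x)/P(x))

Computing term by term:
  Q(1)·log₂(Q(1)/P(1)) = 0.0657·log₂(0.0657/0.6562) = -0.21814
  Q(2)·log₂(Q(2)/P(2)) = 0.6562·log₂(0.6562/0.0657) = 2.17870
  Q(3)·log₂(Q(3)/P(3)) = 0.2781·log₂(0.2781/0.2781) = 0.00000

D_KL(Q||P) = -0.21814 + 2.17870 + 0.00000 = 1.96056 ≈ 1.9606 bits

These ARE equal here. Q is P with outcomes relabeled (Q(1) = P(2), Q(2) = P(1)) by a relabeling that is its own inverse, so the two sums contain exactly the same terms in a different order. This is a special case — KL divergence is not symmetric in general: D_KL(P||Q) ≠ D_KL(Q||P) for most P, Q.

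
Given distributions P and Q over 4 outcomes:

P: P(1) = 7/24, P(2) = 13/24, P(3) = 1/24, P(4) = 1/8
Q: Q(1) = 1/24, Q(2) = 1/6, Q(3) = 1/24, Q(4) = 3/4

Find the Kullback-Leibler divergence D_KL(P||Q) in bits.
1.4168 bits

D_KL(P||Q) = Σ P(x) log₂(P(x)/Q(x))

Computing term by term:
  P(1)·log₂(P(1)/Q(1)) = (7/24)·log₂((7/24)/(1/24)) = 0.81881
  P(2)·log₂(P(2)/Q(2)) = (13/24)·log₂((13/24)/(1/6)) = 0.92107
  P(3)·log₂(P(3)/Q(3)) = (1/24)·log₂((1/24)/(1/24)) = 0.00000
  P(4)·log₂(P(4)/Q(4)) = (1/8)·log₂((1/8)/(3/4)) = -0.32312

D_KL(P||Q) = 0.81881 + 0.92107 + 0.00000 - 0.32312 = 1.41676 ≈ 1.4168 bits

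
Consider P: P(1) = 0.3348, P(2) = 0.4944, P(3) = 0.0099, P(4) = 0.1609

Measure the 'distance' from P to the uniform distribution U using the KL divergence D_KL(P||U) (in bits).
0.4790 bits

U(i) = 1/4 for all i

D_KL(P||U) = Σ P(x) log₂(P(x) / (1/4))
           = Σ P(x) log₂(P(x)) + log₂(4)
           = log₂(4) - H(P)

H(P) = -Σ P(x) log₂(P(x)):
  -P(1)·log₂(P(1)) = -(0.3348)·log₂(0.3348) = 0.52852
  -P(2)·log₂(P(2)) = -(0.4944)·log₂(0.4944) = 0.50243
  -P(3)·log₂(P(3)) = -(0.0099)·log₂(0.0099) = 0.06592
  -P(4)·log₂(P(4)) = -(0.1609)·log₂(0.1609) = 0.42409
H(P) = 0.52852 + 0.50243 + 0.06592 + 0.42409 = 1.52096 bits

log₂(4) = 2.00000 bits

D_KL(P||U) = 2.00000 - 1.52096 = 0.47904 ≈ 0.4790 bits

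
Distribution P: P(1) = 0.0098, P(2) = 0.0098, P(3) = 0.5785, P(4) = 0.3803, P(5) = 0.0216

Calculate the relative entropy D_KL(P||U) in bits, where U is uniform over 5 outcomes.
1.0844 bits

U(i) = 1/5 for all i

D_KL(P||U) = Σ P(x) log₂(P(x) / (1/5))
           = Σ P(x) log₂(P(x)) + log₂(5)
           = log₂(5) - H(P)

H(P) = -Σ P(x) log₂(P(x)):
  -P(1)·log₂(P(1)) = -(0.0098)·log₂(0.0098) = 0.06540
  -P(2)·log₂(P(2)) = -(0.0098)·log₂(0.0098) = 0.06540
  -P(3)·log₂(P(3)) = -(0.5785)·log₂(0.5785) = 0.45679
  -P(4)·log₂(P(4)) = -(0.3803)·log₂(0.3803) = 0.53044
  -P(5)·log₂(P(5)) = -(0.0216)·log₂(0.0216) = 0.11951
H(P) = 0.06540 + 0.06540 + 0.45679 + 0.53044 + 0.11951 = 1.23754 bits

log₂(5) = 2.32193 bits

D_KL(P||U) = 2.32193 - 1.23754 = 1.08439 ≈ 1.0844 bits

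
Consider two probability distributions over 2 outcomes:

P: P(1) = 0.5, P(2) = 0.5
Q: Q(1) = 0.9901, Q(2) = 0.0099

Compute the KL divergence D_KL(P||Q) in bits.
2.3364 bits

D_KL(P||Q) = Σ P(x) log₂(P(x)/Q(x))

Computing term by term:
  P(1)·log₂(P(1)/Q(1)) = 0.5·log₂(0.5/0.9901) = -0.49282
  P(2)·log₂(P(2)/Q(2)) = 0.5·log₂(0.5/0.0099) = 2.82918

D_KL(P||Q) = -0.49282 + 2.82918 = 2.33636 ≈ 2.3364 bits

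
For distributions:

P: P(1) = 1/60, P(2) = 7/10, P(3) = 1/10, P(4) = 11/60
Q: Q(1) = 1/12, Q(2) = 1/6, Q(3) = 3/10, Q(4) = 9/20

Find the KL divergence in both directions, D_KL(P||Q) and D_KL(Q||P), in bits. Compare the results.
D_KL(P||Q) = 1.0146 bits, D_KL(Q||P) = 0.9069 bits. D_KL(P||Q) is larger than D_KL(Q||P) by 0.1077 bits; the two directions differ.

D_KL(P||Q) = Σ P(x) log₂(P(x)/Q(x))

Computing term by term:
  P(1)·log₂(P(1)/Q(1)) = (1/60)·log₂((1/60)/(1/12)) = -0.03870
  P(2)·log₂(P(2)/Q(2)) = (7/10)·log₂((7/10)/(1/6)) = 1.44927
  P(3)·log₂(P(3)/Q(3)) = (1/10)·log₂((1/10)/(3/10)) = -0.15850
  P(4)·log₂(P(4)/Q(4)) = (11/60)·log₂((11/60)/(9/20)) = -0.23750

D_KL(P||Q) = -0.03870 + 1.44927 - 0.15850 - 0.23750 = 1.01457 ≈ 1.0146 bits

D_KL(Q||P) = Σ Q(x) log₂(Q(x)/P(x))

Computing term by term:
  Q(1)·log₂(Q(1)/P(1)) = (1/12)·log₂((1/12)/(1/60)) = 0.19349
  Q(2)·log₂(Q(2)/P(2)) = (1/6)·log₂((1/6)/(7/10)) = -0.34506
  Q(3)·log₂(Q(3)/P(3)) = (3/10)·log₂((3/10)/(1/10)) = 0.47549
  Q(4)·log₂(Q(4)/P(4)) = (9/20)·log₂((9/20)/(11/60)) = 0.58296

D_KL(Q||P) = 0.19349 - 0.34506 + 0.47549 + 0.58296 = 0.90688 ≈ 0.9069 bits

These are NOT equal (difference: 0.1077 bits). KL divergence is asymmetric: D_KL(P||Q) ≠ D_KL(Q||P) in general.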